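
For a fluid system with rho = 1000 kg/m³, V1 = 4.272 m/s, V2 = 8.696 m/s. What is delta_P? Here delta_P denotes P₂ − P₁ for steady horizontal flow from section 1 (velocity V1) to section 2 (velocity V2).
Formula: \Delta P = \frac{1}{2} \rho (V_1^2 - V_2^2)
delta_P = 0.5·1000·(4.272² − 8.696²)/1000 = -28.69 kPa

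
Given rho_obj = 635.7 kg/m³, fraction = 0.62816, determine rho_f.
Formula: f_{sub} = \frac{\rho_{obj}}{\rho_f}
Substituting knowns: 0.62816 = 635.7/rho_f
Solving for rho_f: rho_f = 635.7/0.62816 = 1012 kg/m³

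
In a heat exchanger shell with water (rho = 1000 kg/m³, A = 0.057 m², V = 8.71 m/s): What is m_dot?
Formula: \dot{m} = \rho A V
m_dot = 1000·0.057·8.71 = 496.5 kg/s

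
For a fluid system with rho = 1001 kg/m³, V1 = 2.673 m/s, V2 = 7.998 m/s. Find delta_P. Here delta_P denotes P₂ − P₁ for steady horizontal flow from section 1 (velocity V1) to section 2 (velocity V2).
Formula: \Delta P = \frac{1}{2} \rho (V_1^2 - V_2^2)
delta_P = 0.5·1001·(2.673² − 7.998²)/1000 = -28.44 kPa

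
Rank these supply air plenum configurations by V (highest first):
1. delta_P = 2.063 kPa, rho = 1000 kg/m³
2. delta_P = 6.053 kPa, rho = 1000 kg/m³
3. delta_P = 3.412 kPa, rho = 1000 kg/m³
Case 1: V = 2.031 m/s
Case 2: V = 3.479 m/s
Case 3: V = 2.612 m/s
Ranking (highest first): 2, 3, 1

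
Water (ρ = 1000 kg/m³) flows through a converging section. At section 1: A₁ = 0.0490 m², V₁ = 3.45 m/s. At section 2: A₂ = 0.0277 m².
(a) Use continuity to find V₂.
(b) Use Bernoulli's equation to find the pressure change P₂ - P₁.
(a) Continuity: A₁V₁=A₂V₂ -> V₂=A₁V₁/A₂=0.0490*3.45/0.0277=6.10 m/s
(b) Bernoulli: P₂-P₁=0.5*rho*(V₁^2-V₂^2)/1000=0.5*1000*(3.45^2-6.10^2)/1000=-12.65 kPa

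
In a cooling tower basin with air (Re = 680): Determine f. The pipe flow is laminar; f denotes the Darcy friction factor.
Formula: f = \frac{64}{Re}
f = 64/680 = 0.09412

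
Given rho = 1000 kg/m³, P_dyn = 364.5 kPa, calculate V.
Formula: P_{dyn} = \frac{1}{2} \rho V^2
Substituting knowns: 364.5 = 0.5·1000·V²/1000
Solving for V: V = √(2·(364.5·1000)/1000) = 27 m/s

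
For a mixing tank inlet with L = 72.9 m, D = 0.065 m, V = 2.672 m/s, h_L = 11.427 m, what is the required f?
Formula: h_L = f \frac{L}{D} \frac{V^2}{2g}
Substituting knowns: 11.427 = f·(72.9/0.065)·2.672²/(2·9.81)
Solving for f: f = 11.427·2·9.81/((72.9/0.065)·2.672²) = 0.028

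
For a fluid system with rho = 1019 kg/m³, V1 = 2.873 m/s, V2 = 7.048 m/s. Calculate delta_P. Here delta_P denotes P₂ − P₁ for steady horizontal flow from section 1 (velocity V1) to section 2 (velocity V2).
Formula: \Delta P = \frac{1}{2} \rho (V_1^2 - V_2^2)
delta_P = 0.5·1019·(2.873² − 7.048²)/1000 = -21.1 kPa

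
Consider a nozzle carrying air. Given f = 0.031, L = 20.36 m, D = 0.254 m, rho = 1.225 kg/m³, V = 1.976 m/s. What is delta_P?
Formula: \Delta P = f \frac{L}{D} \frac{\rho V^2}{2}
delta_P = 0.031·(20.36/0.254)·0.5·1.225·1.976²/1000 = 0.005943 kPa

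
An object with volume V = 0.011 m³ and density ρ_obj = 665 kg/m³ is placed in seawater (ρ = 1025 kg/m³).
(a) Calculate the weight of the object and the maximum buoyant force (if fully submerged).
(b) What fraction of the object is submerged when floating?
(a) W=rho_obj*g*V=665*9.81*0.011=71.8 N; F_B(max)=rho*g*V=1025*9.81*0.011=110.6 N
(b) Floating fraction=rho_obj/rho=665/1025=0.649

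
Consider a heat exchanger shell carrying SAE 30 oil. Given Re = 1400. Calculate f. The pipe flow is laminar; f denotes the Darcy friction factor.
Formula: f = \frac{64}{Re}
f = 64/1400 = 0.04571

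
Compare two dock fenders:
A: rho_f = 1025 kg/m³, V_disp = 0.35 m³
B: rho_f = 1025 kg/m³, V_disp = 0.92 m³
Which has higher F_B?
F_B(A) = 3519 N, F_B(B) = 9251 N. Answer: B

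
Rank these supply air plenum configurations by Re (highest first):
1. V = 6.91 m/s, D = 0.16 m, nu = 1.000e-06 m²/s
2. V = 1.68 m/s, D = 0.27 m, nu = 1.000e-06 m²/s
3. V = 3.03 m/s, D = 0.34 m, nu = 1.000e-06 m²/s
Case 1: Re = 1.106e+06
Case 2: Re = 453600
Case 3: Re = 1.030e+06
Ranking (highest first): 1, 3, 2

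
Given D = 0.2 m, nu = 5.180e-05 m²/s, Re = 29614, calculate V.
Formula: Re = \frac{V D}{\nu}
Substituting knowns: 29614 = V·0.2/5.180e-05
Solving for V: V = 29614·5.180e-05/0.2 = 7.67 m/s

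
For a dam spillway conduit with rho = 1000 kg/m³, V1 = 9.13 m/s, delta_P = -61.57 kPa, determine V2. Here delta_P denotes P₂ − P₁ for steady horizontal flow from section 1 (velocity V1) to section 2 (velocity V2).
Formula: \Delta P = \frac{1}{2} \rho (V_1^2 - V_2^2)
Substituting knowns: -61.57 = 0.5·1000·(9.13² − V2²)/1000
Solving for V2: V2 = √(9.13² − 2·(-61.57·1000)/1000) = 14.37 m/s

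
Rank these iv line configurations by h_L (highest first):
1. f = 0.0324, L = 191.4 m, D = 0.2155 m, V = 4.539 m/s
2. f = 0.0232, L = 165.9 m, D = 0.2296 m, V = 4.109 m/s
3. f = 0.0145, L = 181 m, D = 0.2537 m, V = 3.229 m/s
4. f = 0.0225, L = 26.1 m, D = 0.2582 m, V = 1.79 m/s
Case 1: h_L = 30.22 m
Case 2: h_L = 14.43 m
Case 3: h_L = 5.497 m
Case 4: h_L = 0.3714 m
Ranking (highest first): 1, 2, 3, 4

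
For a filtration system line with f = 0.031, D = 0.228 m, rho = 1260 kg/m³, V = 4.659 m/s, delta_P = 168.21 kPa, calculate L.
Formula: \Delta P = f \frac{L}{D} \frac{\rho V^2}{2}
Substituting knowns: 168.21 = 0.031·(L/0.228)·0.5·1260·4.659²/1000
Solving for L: L = (168.21·1000)·0.228/(0.031·0.5·1260·4.659²) = 90.47 m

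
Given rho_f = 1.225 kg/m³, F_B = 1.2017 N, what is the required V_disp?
Formula: F_B = \rho_f g V_{disp}
Substituting knowns: 1.2017 = 1.225·9.81·V_disp
Solving for V_disp: V_disp = 1.2017/(1.225·9.81) = 0.1 m³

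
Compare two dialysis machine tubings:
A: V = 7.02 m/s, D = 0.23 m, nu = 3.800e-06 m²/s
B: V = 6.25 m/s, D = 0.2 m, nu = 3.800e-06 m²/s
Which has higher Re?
Re(A) = 424895, Re(B) = 328947. Answer: A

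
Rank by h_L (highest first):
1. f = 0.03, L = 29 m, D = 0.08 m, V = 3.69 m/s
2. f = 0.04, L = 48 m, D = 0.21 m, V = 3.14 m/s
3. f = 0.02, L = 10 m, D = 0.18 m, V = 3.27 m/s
Case 1: h_L = 7.547 m
Case 2: h_L = 4.595 m
Case 3: h_L = 0.6056 m
Ranking (highest first): 1, 2, 3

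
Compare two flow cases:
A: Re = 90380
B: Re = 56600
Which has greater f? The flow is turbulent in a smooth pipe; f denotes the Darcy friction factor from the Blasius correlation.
f(A) = 0.01823, f(B) = 0.02049. Answer: B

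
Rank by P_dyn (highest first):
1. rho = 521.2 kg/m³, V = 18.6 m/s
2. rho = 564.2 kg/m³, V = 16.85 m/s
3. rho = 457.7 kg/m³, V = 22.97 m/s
Case 1: P_dyn = 90.16 kPa
Case 2: P_dyn = 80.09 kPa
Case 3: P_dyn = 120.7 kPa
Ranking (highest first): 3, 1, 2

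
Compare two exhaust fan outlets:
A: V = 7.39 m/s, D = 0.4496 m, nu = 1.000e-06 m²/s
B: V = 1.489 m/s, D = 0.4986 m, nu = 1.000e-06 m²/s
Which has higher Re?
Re(A) = 3.323e+06, Re(B) = 742415. Answer: A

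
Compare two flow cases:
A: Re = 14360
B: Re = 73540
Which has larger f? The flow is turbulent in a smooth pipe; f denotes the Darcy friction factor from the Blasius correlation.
f(A) = 0.02887, f(B) = 0.01919. Answer: A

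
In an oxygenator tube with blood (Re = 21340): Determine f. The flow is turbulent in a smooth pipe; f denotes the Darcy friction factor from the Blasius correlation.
Formula: f = \frac{0.316}{Re^{0.25}}
f = 0.316/21340^0.25 = 0.02614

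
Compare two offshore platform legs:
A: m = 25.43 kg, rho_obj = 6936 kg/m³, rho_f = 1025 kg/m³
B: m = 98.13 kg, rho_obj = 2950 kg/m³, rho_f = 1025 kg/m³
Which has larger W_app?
W_app(A) = 212.6 N, W_app(B) = 628.2 N. Answer: B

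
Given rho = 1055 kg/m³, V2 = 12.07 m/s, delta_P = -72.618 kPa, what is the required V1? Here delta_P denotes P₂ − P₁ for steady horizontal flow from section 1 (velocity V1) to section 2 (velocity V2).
Formula: \Delta P = \frac{1}{2} \rho (V_1^2 - V_2^2)
Substituting knowns: -72.618 = 0.5·1055·(V1² − 12.07²)/1000
Solving for V1: V1 = √(12.07² + 2·(-72.618·1000)/1055) = 2.832 m/s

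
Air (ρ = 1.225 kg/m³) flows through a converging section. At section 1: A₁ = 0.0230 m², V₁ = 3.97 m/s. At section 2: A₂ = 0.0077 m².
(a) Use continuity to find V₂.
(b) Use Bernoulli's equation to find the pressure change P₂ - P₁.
(a) Continuity: A₁V₁=A₂V₂ -> V₂=A₁V₁/A₂=0.0230*3.97/0.0077=11.86 m/s
(b) Bernoulli: P₂-P₁=0.5*rho*(V₁^2-V₂^2)/1000=0.5*1.225*(3.97^2-11.86^2)/1000=-0.0765 kPa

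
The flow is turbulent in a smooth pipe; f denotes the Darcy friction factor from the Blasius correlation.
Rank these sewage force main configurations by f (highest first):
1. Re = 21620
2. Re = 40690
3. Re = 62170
Case 1: f = 0.02606
Case 2: f = 0.02225
Case 3: f = 0.02001
Ranking (highest first): 1, 2, 3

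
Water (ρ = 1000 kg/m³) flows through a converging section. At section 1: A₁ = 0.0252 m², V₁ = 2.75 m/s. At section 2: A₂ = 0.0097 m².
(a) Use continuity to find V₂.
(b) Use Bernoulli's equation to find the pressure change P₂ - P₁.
(a) Continuity: A₁V₁=A₂V₂ -> V₂=A₁V₁/A₂=0.0252*2.75/0.0097=7.14 m/s
(b) Bernoulli: P₂-P₁=0.5*rho*(V₁^2-V₂^2)/1000=0.5*1000*(2.75^2-7.14^2)/1000=-21.71 kPa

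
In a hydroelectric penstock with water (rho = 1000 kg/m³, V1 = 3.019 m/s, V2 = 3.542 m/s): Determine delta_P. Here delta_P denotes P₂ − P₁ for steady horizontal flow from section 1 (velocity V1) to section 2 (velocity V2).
Formula: \Delta P = \frac{1}{2} \rho (V_1^2 - V_2^2)
delta_P = 0.5·1000·(3.019² − 3.542²)/1000 = -1.716 kPa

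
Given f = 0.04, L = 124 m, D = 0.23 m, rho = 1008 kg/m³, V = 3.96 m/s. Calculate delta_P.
Formula: \Delta P = f \frac{L}{D} \frac{\rho V^2}{2}
delta_P = 0.04·(124/0.23)·0.5·1008·3.96²/1000 = 170.4 kPa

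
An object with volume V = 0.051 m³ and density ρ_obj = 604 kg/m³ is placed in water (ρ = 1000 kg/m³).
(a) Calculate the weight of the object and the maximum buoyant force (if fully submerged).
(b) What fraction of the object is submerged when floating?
(a) W=rho_obj*g*V=604*9.81*0.051=302.2 N; F_B(max)=rho*g*V=1000*9.81*0.051=500.3 N
(b) Floating fraction=rho_obj/rho=604/1000=0.604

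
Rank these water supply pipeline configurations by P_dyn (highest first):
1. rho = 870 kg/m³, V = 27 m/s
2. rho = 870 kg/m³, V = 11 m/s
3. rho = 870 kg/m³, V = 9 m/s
Case 1: P_dyn = 317.1 kPa
Case 2: P_dyn = 52.63 kPa
Case 3: P_dyn = 35.23 kPa
Ranking (highest first): 1, 2, 3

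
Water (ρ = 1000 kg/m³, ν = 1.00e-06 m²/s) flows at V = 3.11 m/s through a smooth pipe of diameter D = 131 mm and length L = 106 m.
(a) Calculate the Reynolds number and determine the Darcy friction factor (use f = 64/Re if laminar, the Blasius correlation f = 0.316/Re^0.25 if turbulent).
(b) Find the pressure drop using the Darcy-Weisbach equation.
(a) Re = V·D/ν = 3.11·0.131/1.00e-06 = 407410 → turbulent (Re > 4000); f = 0.316/Re^0.25 = 0.316/407410^0.25 = 0.012508 (Blasius is strictly valid for Re ≲ 1e5; used here as the smooth-pipe estimate the problem specifies)
(b) Darcy-Weisbach: ΔP = f·(L/D)·½ρV²/1000 = 0.012508·(106/0.131)·½·1000·3.11²/1000 = 48.95 kPa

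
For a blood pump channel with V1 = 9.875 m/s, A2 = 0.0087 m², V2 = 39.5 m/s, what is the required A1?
Formula: V_2 = \frac{A_1 V_1}{A_2}
Substituting knowns: 39.5 = A1·9.875/0.0087
Solving for A1: A1 = 39.5·0.0087/9.875 = 0.0348 m²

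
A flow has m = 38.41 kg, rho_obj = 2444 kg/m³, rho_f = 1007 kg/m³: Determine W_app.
Formula: W_{app} = mg\left(1 - \frac{\rho_f}{\rho_{obj}}\right)
W_app = 38.41·9.81·(1 − 1007/2444) = 221.5 N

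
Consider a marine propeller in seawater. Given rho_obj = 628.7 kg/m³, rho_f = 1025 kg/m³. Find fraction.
Formula: f_{sub} = \frac{\rho_{obj}}{\rho_f}
fraction = 628.7/1025 = 0.6134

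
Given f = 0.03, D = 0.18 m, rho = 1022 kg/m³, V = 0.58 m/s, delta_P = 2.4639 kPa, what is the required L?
Formula: \Delta P = f \frac{L}{D} \frac{\rho V^2}{2}
Substituting knowns: 2.4639 = 0.03·(L/0.18)·0.5·1022·0.58²/1000
Solving for L: L = (2.4639·1000)·0.18/(0.03·0.5·1022·0.58²) = 86 m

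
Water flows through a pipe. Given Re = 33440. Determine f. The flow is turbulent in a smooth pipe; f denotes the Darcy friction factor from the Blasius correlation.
Formula: f = \frac{0.316}{Re^{0.25}}
f = 0.316/33440^0.25 = 0.02337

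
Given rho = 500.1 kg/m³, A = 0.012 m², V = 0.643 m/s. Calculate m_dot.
Formula: \dot{m} = \rho A V
m_dot = 500.1·0.012·0.643 = 3.859 kg/s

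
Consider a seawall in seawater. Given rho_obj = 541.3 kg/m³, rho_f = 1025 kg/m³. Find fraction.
Formula: f_{sub} = \frac{\rho_{obj}}{\rho_f}
fraction = 541.3/1025 = 0.5281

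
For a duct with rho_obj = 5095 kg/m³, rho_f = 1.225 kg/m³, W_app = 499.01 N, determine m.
Formula: W_{app} = mg\left(1 - \frac{\rho_f}{\rho_{obj}}\right)
Substituting knowns: 499.01 = m·9.81·(1 − 1.225/5095)
Solving for m: m = 499.01/(9.81·(1 − 1.225/5095)) = 50.88 kg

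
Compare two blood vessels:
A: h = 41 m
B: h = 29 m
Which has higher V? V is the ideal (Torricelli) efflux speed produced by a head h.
V(A) = 28.36 m/s, V(B) = 23.85 m/s. Answer: A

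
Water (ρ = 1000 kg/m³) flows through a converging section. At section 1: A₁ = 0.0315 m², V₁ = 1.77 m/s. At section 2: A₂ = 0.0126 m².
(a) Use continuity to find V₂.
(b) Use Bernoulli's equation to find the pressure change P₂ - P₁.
(a) Continuity: A₁V₁=A₂V₂ -> V₂=A₁V₁/A₂=0.0315*1.77/0.0126=4.42 m/s
(b) Bernoulli: P₂-P₁=0.5*rho*(V₁^2-V₂^2)/1000=0.5*1000*(1.77^2-4.42^2)/1000=-8.202 kPa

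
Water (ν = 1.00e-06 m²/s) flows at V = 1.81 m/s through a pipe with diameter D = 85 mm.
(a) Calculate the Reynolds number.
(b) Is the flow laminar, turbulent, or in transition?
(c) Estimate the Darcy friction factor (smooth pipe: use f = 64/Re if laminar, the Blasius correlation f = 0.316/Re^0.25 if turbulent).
(a) Re = V·D/ν = 1.81·0.085/1.00e-06 = 153850
(b) Flow regime: turbulent (Re > 4000)
(c) Friction factor: f = 0.316/Re^0.25 = 0.316/153850^0.25 = 0.01596 (Blasius is strictly valid for Re ≲ 1e5; used here as the smooth-pipe estimate the problem specifies)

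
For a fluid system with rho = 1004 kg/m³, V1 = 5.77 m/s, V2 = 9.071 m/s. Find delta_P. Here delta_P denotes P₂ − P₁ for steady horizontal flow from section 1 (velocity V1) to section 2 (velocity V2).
Formula: \Delta P = \frac{1}{2} \rho (V_1^2 - V_2^2)
delta_P = 0.5·1004·(5.77² − 9.071²)/1000 = -24.59 kPa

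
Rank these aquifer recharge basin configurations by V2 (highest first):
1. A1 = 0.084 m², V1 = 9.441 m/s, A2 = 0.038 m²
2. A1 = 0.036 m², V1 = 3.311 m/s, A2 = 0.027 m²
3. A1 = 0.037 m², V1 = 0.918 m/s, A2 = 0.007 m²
Case 1: V2 = 20.87 m/s
Case 2: V2 = 4.415 m/s
Case 3: V2 = 4.852 m/s
Ranking (highest first): 1, 3, 2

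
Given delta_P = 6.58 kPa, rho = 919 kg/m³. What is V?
Formula: V = \sqrt{\frac{2 \Delta P}{\rho}}
V = √(2·(6.58·1000)/919) = 3.784 m/s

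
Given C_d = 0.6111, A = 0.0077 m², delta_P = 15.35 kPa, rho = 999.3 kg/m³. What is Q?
Formula: Q = C_d A \sqrt{\frac{2 \Delta P}{\rho}}
Q = 0.6111·0.0077·√(2·(15.35·1000)/999.3)·1000 = 26.08 L/s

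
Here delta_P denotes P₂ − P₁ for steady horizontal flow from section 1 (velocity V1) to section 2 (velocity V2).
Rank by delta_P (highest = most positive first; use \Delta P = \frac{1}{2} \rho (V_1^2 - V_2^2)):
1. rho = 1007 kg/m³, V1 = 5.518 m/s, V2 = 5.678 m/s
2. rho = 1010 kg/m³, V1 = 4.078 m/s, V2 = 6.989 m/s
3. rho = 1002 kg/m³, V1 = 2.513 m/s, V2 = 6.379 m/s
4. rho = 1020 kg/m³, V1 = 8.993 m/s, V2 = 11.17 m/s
Case 1: delta_P = -0.9019 kPa
Case 2: delta_P = -16.27 kPa
Case 3: delta_P = -17.22 kPa
Case 4: delta_P = -22.39 kPa
Ranking (highest first): 1, 2, 3, 4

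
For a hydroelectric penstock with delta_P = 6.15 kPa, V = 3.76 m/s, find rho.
Formula: V = \sqrt{\frac{2 \Delta P}{\rho}}
Substituting knowns: 3.76 = √(2·(6.15·1000)/rho)
Solving for rho: rho = 2·(6.15·1000)/3.76² = 870 kg/m³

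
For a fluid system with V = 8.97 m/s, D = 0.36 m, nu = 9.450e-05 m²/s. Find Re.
Formula: Re = \frac{V D}{\nu}
Re = 8.97·0.36/9.450e-05 = 34171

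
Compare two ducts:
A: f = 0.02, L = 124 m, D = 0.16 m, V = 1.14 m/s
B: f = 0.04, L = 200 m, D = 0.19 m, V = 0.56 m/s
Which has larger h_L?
h_L(A) = 1.027 m, h_L(B) = 0.673 m. Answer: A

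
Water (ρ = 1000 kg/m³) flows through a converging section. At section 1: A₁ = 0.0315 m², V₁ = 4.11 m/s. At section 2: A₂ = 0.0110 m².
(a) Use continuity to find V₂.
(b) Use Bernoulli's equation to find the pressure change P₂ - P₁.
(a) Continuity: A₁V₁=A₂V₂ -> V₂=A₁V₁/A₂=0.0315*4.11/0.0110=11.77 m/s
(b) Bernoulli: P₂-P₁=0.5*rho*(V₁^2-V₂^2)/1000=0.5*1000*(4.11^2-11.77^2)/1000=-60.82 kPa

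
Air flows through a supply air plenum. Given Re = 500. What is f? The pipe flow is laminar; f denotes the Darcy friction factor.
Formula: f = \frac{64}{Re}
f = 64/500 = 0.128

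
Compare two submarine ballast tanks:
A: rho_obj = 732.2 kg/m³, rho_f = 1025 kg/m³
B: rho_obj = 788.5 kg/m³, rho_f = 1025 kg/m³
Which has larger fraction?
fraction(A) = 0.7143, fraction(B) = 0.7693. Answer: B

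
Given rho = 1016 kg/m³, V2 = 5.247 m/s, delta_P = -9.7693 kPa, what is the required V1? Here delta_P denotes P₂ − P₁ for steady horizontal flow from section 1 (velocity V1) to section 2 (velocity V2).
Formula: \Delta P = \frac{1}{2} \rho (V_1^2 - V_2^2)
Substituting knowns: -9.7693 = 0.5·1016·(V1² − 5.247²)/1000
Solving for V1: V1 = √(5.247² + 2·(-9.7693·1000)/1016) = 2.881 m/s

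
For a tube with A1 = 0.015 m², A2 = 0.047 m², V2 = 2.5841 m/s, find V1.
Formula: V_2 = \frac{A_1 V_1}{A_2}
Substituting knowns: 2.5841 = 0.015·V1/0.047
Solving for V1: V1 = 2.5841·0.047/0.015 = 8.097 m/s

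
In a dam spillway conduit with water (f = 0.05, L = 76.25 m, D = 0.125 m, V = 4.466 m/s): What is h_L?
Formula: h_L = f \frac{L}{D} \frac{V^2}{2g}
h_L = 0.05·(76.25/0.125)·4.466²/(2·9.81) = 31.01 m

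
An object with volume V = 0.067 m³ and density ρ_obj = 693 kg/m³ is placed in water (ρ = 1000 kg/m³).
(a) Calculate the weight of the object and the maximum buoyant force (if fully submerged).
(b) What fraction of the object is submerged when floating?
(a) W=rho_obj*g*V=693*9.81*0.067=455.5 N; F_B(max)=rho*g*V=1000*9.81*0.067=657.3 N
(b) Floating fraction=rho_obj/rho=693/1000=0.693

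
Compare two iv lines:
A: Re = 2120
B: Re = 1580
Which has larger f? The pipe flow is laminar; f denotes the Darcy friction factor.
f(A) = 0.03019, f(B) = 0.04051. Answer: B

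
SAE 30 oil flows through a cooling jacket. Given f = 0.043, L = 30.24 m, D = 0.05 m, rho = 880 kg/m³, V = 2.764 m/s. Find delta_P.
Formula: \Delta P = f \frac{L}{D} \frac{\rho V^2}{2}
delta_P = 0.043·(30.24/0.05)·0.5·880·2.764²/1000 = 87.42 kPa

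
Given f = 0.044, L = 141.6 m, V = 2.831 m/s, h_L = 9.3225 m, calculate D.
Formula: h_L = f \frac{L}{D} \frac{V^2}{2g}
Substituting knowns: 9.3225 = 0.044·(141.6/D)·2.831²/(2·9.81)
Solving for D: D = 0.044·141.6·2.831²/(2·9.81·9.3225) = 0.273 m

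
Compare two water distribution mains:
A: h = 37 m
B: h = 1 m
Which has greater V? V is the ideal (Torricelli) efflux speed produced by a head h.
V(A) = 26.94 m/s, V(B) = 4.429 m/s. Answer: A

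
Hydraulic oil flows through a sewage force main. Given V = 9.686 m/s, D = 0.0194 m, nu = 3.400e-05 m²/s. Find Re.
Formula: Re = \frac{V D}{\nu}
Re = 9.686·0.0194/3.400e-05 = 5527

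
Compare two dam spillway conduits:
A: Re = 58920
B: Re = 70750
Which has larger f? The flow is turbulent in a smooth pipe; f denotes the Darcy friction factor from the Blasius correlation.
f(A) = 0.02028, f(B) = 0.01938. Answer: A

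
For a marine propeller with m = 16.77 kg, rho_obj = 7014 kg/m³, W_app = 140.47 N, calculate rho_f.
Formula: W_{app} = mg\left(1 - \frac{\rho_f}{\rho_{obj}}\right)
Substituting knowns: 140.47 = 16.77·9.81·(1 − rho_f/7014)
Solving for rho_f: rho_f = 7014·(1 − 140.47/(16.77·9.81)) = 1025 kg/m³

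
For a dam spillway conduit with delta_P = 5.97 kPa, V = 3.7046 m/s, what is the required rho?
Formula: V = \sqrt{\frac{2 \Delta P}{\rho}}
Substituting knowns: 3.7046 = √(2·(5.97·1000)/rho)
Solving for rho: rho = 2·(5.97·1000)/3.7046² = 870 kg/m³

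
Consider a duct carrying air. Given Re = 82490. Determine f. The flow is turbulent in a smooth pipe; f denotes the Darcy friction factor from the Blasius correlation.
Formula: f = \frac{0.316}{Re^{0.25}}
f = 0.316/82490^0.25 = 0.01865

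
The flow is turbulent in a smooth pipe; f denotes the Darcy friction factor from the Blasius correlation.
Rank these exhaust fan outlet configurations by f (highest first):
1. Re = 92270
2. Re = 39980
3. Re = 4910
Case 1: f = 0.01813
Case 2: f = 0.02235
Case 3: f = 0.03775
Ranking (highest first): 3, 2, 1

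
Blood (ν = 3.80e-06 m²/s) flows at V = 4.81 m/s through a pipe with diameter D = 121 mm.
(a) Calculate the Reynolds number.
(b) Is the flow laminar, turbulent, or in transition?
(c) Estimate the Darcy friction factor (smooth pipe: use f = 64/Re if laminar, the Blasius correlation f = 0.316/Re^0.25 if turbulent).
(a) Re = V·D/ν = 4.81·0.121/3.80e-06 = 153160
(b) Flow regime: turbulent (Re > 4000)
(c) Friction factor: f = 0.316/Re^0.25 = 0.316/153160^0.25 = 0.01597 (Blasius is strictly valid for Re ≲ 1e5; used here as the smooth-pipe estimate the problem specifies)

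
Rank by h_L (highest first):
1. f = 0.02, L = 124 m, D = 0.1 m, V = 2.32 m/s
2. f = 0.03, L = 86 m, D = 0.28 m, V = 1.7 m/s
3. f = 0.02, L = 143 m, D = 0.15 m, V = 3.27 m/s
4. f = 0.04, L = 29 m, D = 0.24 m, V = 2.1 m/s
Case 1: h_L = 6.803 m
Case 2: h_L = 1.357 m
Case 3: h_L = 10.39 m
Case 4: h_L = 1.086 m
Ranking (highest first): 3, 1, 2, 4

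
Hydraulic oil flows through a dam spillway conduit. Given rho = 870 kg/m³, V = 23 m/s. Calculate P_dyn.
Formula: P_{dyn} = \frac{1}{2} \rho V^2
P_dyn = 0.5·870·23²/1000 = 230.1 kPa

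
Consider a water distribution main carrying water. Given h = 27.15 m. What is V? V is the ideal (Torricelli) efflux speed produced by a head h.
Formula: V = \sqrt{2 g h}
V = √(2·9.81·27.15) = 23.08 m/s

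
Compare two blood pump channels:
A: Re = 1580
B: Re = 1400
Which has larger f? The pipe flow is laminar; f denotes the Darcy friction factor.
f(A) = 0.04051, f(B) = 0.04571. Answer: B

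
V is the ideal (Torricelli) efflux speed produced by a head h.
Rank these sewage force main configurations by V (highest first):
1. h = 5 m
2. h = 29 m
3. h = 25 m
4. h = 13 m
Case 1: V = 9.905 m/s
Case 2: V = 23.85 m/s
Case 3: V = 22.15 m/s
Case 4: V = 15.97 m/s
Ranking (highest first): 2, 3, 4, 1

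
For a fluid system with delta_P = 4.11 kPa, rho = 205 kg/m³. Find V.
Formula: V = \sqrt{\frac{2 \Delta P}{\rho}}
V = √(2·(4.11·1000)/205) = 6.332 m/s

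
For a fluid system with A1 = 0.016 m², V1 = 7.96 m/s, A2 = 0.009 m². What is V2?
Formula: V_2 = \frac{A_1 V_1}{A_2}
V2 = 0.016·7.96/0.009 = 14.15 m/s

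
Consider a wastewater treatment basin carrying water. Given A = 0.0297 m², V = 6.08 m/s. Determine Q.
Formula: Q = A V
Q = 0.0297·6.08·1000 = 180.6 L/s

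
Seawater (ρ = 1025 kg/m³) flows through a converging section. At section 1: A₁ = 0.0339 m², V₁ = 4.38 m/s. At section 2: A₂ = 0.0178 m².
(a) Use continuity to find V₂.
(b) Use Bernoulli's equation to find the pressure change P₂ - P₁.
(a) Continuity: A₁V₁=A₂V₂ -> V₂=A₁V₁/A₂=0.0339*4.38/0.0178=8.34 m/s
(b) Bernoulli: P₂-P₁=0.5*rho*(V₁^2-V₂^2)/1000=0.5*1025*(4.38^2-8.34^2)/1000=-25.82 kPa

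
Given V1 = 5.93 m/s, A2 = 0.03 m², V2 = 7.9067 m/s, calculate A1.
Formula: V_2 = \frac{A_1 V_1}{A_2}
Substituting knowns: 7.9067 = A1·5.93/0.03
Solving for A1: A1 = 7.9067·0.03/5.93 = 0.04 m²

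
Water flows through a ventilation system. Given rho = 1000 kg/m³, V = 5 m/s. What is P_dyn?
Formula: P_{dyn} = \frac{1}{2} \rho V^2
P_dyn = 0.5·1000·5²/1000 = 12.5 kPa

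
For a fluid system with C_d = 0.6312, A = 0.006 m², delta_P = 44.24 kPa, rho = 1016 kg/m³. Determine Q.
Formula: Q = C_d A \sqrt{\frac{2 \Delta P}{\rho}}
Q = 0.6312·0.006·√(2·(44.24·1000)/1016)·1000 = 35.34 L/s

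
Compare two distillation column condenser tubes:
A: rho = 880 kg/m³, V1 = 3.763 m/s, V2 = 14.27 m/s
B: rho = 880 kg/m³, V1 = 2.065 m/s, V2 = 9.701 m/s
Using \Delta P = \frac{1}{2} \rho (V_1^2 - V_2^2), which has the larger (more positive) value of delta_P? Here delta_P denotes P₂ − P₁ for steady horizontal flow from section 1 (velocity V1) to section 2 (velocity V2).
delta_P(A) = -83.37 kPa, delta_P(B) = -39.53 kPa. Answer: B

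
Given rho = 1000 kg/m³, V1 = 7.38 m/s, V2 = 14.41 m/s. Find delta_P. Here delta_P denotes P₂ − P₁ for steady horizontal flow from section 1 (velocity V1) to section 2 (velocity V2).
Formula: \Delta P = \frac{1}{2} \rho (V_1^2 - V_2^2)
delta_P = 0.5·1000·(7.38² − 14.41²)/1000 = -76.59 kPa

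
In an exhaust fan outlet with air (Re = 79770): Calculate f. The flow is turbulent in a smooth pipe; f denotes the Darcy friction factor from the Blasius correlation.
Formula: f = \frac{0.316}{Re^{0.25}}
f = 0.316/79770^0.25 = 0.0188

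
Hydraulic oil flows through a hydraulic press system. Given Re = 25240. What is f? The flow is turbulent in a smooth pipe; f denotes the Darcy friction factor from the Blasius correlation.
Formula: f = \frac{0.316}{Re^{0.25}}
f = 0.316/25240^0.25 = 0.02507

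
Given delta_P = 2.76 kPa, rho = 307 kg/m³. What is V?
Formula: V = \sqrt{\frac{2 \Delta P}{\rho}}
V = √(2·(2.76·1000)/307) = 4.24 m/s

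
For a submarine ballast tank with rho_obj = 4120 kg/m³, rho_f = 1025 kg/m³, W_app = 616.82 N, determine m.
Formula: W_{app} = mg\left(1 - \frac{\rho_f}{\rho_{obj}}\right)
Substituting knowns: 616.82 = m·9.81·(1 − 1025/4120)
Solving for m: m = 616.82/(9.81·(1 − 1025/4120)) = 83.7 kg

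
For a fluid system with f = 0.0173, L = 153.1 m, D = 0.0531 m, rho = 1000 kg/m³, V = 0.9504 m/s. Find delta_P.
Formula: \Delta P = f \frac{L}{D} \frac{\rho V^2}{2}
delta_P = 0.0173·(153.1/0.0531)·0.5·1000·0.9504²/1000 = 22.53 kPa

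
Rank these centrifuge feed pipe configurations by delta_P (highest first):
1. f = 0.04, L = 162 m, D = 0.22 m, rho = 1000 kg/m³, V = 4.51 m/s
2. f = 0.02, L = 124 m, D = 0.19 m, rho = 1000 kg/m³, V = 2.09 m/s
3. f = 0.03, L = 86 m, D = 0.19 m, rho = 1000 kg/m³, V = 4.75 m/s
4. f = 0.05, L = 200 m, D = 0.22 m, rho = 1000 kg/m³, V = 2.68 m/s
Case 1: delta_P = 299.6 kPa
Case 2: delta_P = 28.51 kPa
Case 3: delta_P = 153.2 kPa
Case 4: delta_P = 163.2 kPa
Ranking (highest first): 1, 4, 3, 2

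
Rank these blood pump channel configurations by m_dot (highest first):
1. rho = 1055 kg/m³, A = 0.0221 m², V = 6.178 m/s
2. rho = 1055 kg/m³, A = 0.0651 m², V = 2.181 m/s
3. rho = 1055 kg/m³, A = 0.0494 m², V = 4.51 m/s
Case 1: m_dot = 144 kg/s
Case 2: m_dot = 149.8 kg/s
Case 3: m_dot = 235 kg/s
Ranking (highest first): 3, 2, 1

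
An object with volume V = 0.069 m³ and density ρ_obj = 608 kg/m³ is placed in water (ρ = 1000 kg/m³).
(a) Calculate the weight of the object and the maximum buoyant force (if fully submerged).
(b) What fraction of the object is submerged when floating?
(a) W=rho_obj*g*V=608*9.81*0.069=411.5 N; F_B(max)=rho*g*V=1000*9.81*0.069=676.9 N
(b) Floating fraction=rho_obj/rho=608/1000=0.608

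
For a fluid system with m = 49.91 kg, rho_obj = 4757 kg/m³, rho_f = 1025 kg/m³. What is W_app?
Formula: W_{app} = mg\left(1 - \frac{\rho_f}{\rho_{obj}}\right)
W_app = 49.91·9.81·(1 − 1025/4757) = 384.1 N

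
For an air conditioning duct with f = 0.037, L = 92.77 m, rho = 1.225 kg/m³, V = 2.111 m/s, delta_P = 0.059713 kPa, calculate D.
Formula: \Delta P = f \frac{L}{D} \frac{\rho V^2}{2}
Substituting knowns: 0.059713 = 0.037·(92.77/D)·0.5·1.225·2.111²/1000
Solving for D: D = 0.037·92.77·0.5·1.225·2.111²/(0.059713·1000) = 0.1569 m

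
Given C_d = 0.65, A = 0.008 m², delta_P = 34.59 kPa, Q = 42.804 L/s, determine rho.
Formula: Q = C_d A \sqrt{\frac{2 \Delta P}{\rho}}
Substituting knowns: 42.804 = 0.65·0.008·√(2·(34.59·1000)/rho)·1000
Solving for rho: rho = 2·(34.59·1000)/((42.804/1000)/(0.65·0.008))² = 1021 kg/m³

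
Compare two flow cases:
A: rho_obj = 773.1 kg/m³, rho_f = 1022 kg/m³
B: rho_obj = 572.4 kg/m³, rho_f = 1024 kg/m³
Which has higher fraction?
fraction(A) = 0.7565, fraction(B) = 0.559. Answer: A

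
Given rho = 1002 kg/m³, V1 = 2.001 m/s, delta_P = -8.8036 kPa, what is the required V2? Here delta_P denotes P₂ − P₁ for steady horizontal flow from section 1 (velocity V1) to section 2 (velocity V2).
Formula: \Delta P = \frac{1}{2} \rho (V_1^2 - V_2^2)
Substituting knowns: -8.8036 = 0.5·1002·(2.001² − V2²)/1000
Solving for V2: V2 = √(2.001² − 2·(-8.8036·1000)/1002) = 4.645 m/s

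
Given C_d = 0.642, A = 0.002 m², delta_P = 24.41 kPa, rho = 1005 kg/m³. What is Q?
Formula: Q = C_d A \sqrt{\frac{2 \Delta P}{\rho}}
Q = 0.642·0.002·√(2·(24.41·1000)/1005)·1000 = 8.949 L/s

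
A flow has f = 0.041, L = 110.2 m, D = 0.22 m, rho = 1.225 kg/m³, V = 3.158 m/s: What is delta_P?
Formula: \Delta P = f \frac{L}{D} \frac{\rho V^2}{2}
delta_P = 0.041·(110.2/0.22)·0.5·1.225·3.158²/1000 = 0.1255 kPa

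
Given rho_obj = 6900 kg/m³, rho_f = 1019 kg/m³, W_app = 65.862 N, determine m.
Formula: W_{app} = mg\left(1 - \frac{\rho_f}{\rho_{obj}}\right)
Substituting knowns: 65.862 = m·9.81·(1 − 1019/6900)
Solving for m: m = 65.862/(9.81·(1 − 1019/6900)) = 7.877 kg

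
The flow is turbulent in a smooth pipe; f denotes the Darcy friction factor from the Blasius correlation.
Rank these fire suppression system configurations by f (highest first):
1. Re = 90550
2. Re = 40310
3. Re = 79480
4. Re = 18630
Case 1: f = 0.01822
Case 2: f = 0.0223
Case 3: f = 0.01882
Case 4: f = 0.02705
Ranking (highest first): 4, 2, 3, 1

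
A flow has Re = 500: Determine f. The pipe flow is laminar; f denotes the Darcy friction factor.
Formula: f = \frac{64}{Re}
f = 64/500 = 0.128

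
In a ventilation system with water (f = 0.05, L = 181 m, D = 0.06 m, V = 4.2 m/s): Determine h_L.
Formula: h_L = f \frac{L}{D} \frac{V^2}{2g}
h_L = 0.05·(181/0.06)·4.2²/(2·9.81) = 135.6 m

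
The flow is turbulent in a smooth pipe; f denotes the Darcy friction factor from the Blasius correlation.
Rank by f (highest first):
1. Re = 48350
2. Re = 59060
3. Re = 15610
Case 1: f = 0.02131
Case 2: f = 0.02027
Case 3: f = 0.02827
Ranking (highest first): 3, 1, 2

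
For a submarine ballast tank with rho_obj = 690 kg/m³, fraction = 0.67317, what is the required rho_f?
Formula: f_{sub} = \frac{\rho_{obj}}{\rho_f}
Substituting knowns: 0.67317 = 690/rho_f
Solving for rho_f: rho_f = 690/0.67317 = 1025 kg/m³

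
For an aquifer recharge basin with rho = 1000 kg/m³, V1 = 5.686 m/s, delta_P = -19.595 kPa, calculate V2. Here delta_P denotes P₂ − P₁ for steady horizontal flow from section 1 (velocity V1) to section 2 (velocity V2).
Formula: \Delta P = \frac{1}{2} \rho (V_1^2 - V_2^2)
Substituting knowns: -19.595 = 0.5·1000·(5.686² − V2²)/1000
Solving for V2: V2 = √(5.686² − 2·(-19.595·1000)/1000) = 8.457 m/s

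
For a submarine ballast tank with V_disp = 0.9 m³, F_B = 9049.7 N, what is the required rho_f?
Formula: F_B = \rho_f g V_{disp}
Substituting knowns: 9049.7 = rho_f·9.81·0.9
Solving for rho_f: rho_f = 9049.7/(9.81·0.9) = 1025 kg/m³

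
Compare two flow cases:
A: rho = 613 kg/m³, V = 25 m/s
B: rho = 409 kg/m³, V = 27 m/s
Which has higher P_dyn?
P_dyn(A) = 191.6 kPa, P_dyn(B) = 149.1 kPa. Answer: A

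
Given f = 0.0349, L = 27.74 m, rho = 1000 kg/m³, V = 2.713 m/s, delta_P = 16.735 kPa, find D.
Formula: \Delta P = f \frac{L}{D} \frac{\rho V^2}{2}
Substituting knowns: 16.735 = 0.0349·(27.74/D)·0.5·1000·2.713²/1000
Solving for D: D = 0.0349·27.74·0.5·1000·2.713²/(16.735·1000) = 0.2129 m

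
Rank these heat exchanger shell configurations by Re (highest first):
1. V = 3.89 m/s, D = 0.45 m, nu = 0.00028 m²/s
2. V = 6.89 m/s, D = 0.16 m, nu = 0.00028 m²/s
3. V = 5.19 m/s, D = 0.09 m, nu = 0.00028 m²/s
Case 1: Re = 6252
Case 2: Re = 3937
Case 3: Re = 1668
Ranking (highest first): 1, 2, 3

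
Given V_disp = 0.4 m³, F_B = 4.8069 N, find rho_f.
Formula: F_B = \rho_f g V_{disp}
Substituting knowns: 4.8069 = rho_f·9.81·0.4
Solving for rho_f: rho_f = 4.8069/(9.81·0.4) = 1.225 kg/m³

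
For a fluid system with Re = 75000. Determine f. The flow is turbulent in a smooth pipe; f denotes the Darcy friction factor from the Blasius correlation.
Formula: f = \frac{0.316}{Re^{0.25}}
f = 0.316/75000^0.25 = 0.0191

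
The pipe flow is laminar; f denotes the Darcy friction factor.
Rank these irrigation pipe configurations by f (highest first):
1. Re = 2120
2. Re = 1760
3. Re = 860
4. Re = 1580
Case 1: f = 0.03019
Case 2: f = 0.03636
Case 3: f = 0.07442
Case 4: f = 0.04051
Ranking (highest first): 3, 4, 2, 1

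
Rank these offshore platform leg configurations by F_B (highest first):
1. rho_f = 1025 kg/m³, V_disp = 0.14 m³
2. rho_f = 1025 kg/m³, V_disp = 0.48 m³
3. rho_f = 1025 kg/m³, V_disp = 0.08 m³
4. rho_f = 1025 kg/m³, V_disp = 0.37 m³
Case 1: F_B = 1408 N
Case 2: F_B = 4827 N
Case 3: F_B = 804.4 N
Case 4: F_B = 3720 N
Ranking (highest first): 2, 4, 1, 3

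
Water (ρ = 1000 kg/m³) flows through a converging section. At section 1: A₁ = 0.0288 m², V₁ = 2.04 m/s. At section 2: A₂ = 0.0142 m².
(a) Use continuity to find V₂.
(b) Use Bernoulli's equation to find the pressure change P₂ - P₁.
(a) Continuity: A₁V₁=A₂V₂ -> V₂=A₁V₁/A₂=0.0288*2.04/0.0142=4.14 m/s
(b) Bernoulli: P₂-P₁=0.5*rho*(V₁^2-V₂^2)/1000=0.5*1000*(2.04^2-4.14^2)/1000=-6.489 kPa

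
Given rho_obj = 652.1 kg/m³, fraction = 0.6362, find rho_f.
Formula: f_{sub} = \frac{\rho_{obj}}{\rho_f}
Substituting knowns: 0.6362 = 652.1/rho_f
Solving for rho_f: rho_f = 652.1/0.6362 = 1025 kg/m³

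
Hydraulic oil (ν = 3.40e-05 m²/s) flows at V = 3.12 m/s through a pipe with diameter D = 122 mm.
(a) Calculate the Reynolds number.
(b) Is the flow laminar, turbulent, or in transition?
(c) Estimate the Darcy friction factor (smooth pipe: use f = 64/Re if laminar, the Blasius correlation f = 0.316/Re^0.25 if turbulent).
(a) Re = V·D/ν = 3.12·0.122/3.40e-05 = 11195
(b) Flow regime: turbulent (Re > 4000)
(c) Friction factor: f = 0.316/Re^0.25 = 0.316/11195^0.25 = 0.03072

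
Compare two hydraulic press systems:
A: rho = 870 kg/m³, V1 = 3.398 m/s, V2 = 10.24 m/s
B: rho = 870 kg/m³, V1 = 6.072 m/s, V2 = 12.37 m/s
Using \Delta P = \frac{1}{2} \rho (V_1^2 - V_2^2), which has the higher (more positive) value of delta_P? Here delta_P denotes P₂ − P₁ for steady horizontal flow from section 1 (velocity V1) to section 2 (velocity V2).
delta_P(A) = -40.59 kPa, delta_P(B) = -50.52 kPa. Answer: A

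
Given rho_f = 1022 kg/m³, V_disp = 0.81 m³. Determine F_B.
Formula: F_B = \rho_f g V_{disp}
F_B = 1022·9.81·0.81 = 8121 N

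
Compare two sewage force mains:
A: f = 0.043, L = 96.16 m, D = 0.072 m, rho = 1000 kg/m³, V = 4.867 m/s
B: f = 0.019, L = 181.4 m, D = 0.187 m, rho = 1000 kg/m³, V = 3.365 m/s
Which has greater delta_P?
delta_P(A) = 680.2 kPa, delta_P(B) = 104.3 kPa. Answer: A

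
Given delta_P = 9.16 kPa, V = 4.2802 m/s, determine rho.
Formula: V = \sqrt{\frac{2 \Delta P}{\rho}}
Substituting knowns: 4.2802 = √(2·(9.16·1000)/rho)
Solving for rho: rho = 2·(9.16·1000)/4.2802² = 1000 kg/m³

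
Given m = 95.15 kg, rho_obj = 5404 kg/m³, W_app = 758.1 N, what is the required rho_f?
Formula: W_{app} = mg\left(1 - \frac{\rho_f}{\rho_{obj}}\right)
Substituting knowns: 758.1 = 95.15·9.81·(1 − rho_f/5404)
Solving for rho_f: rho_f = 5404·(1 − 758.1/(95.15·9.81)) = 1015 kg/m³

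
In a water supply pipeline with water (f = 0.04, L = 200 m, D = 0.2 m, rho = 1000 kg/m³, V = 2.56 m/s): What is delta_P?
Formula: \Delta P = f \frac{L}{D} \frac{\rho V^2}{2}
delta_P = 0.04·(200/0.2)·0.5·1000·2.56²/1000 = 131.1 kPa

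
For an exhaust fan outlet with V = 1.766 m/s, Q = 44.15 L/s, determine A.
Formula: Q = A V
Substituting knowns: 44.15 = A·1.766·1000
Solving for A: A = (44.15/1000)/1.766 = 0.025 m²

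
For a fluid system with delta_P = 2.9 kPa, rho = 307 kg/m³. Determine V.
Formula: V = \sqrt{\frac{2 \Delta P}{\rho}}
V = √(2·(2.9·1000)/307) = 4.347 m/s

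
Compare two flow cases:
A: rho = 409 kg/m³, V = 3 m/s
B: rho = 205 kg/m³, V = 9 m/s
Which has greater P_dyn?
P_dyn(A) = 1.841 kPa, P_dyn(B) = 8.303 kPa. Answer: B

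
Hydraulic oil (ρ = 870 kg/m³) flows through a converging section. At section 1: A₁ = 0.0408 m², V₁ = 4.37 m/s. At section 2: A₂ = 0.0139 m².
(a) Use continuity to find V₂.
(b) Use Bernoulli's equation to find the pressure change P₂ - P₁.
(a) Continuity: A₁V₁=A₂V₂ -> V₂=A₁V₁/A₂=0.0408*4.37/0.0139=12.83 m/s
(b) Bernoulli: P₂-P₁=0.5*rho*(V₁^2-V₂^2)/1000=0.5*870*(4.37^2-12.83^2)/1000=-63.3 kPa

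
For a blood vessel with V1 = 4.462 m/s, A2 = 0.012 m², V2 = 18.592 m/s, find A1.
Formula: V_2 = \frac{A_1 V_1}{A_2}
Substituting knowns: 18.592 = A1·4.462/0.012
Solving for A1: A1 = 18.592·0.012/4.462 = 0.05 m²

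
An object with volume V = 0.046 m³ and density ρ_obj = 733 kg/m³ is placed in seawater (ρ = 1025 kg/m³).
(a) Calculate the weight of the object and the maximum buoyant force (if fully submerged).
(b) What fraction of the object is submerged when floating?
(a) W=rho_obj*g*V=733*9.81*0.046=330.8 N; F_B(max)=rho*g*V=1025*9.81*0.046=462.5 N
(b) Floating fraction=rho_obj/rho=733/1025=0.715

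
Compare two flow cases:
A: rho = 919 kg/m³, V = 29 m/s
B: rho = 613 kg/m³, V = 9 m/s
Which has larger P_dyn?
P_dyn(A) = 386.4 kPa, P_dyn(B) = 24.83 kPa. Answer: A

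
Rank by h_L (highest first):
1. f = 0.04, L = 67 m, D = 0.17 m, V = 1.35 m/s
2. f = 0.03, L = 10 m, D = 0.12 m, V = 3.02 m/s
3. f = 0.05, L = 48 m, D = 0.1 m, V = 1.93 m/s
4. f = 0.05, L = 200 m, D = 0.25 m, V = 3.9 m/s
Case 1: h_L = 1.464 m
Case 2: h_L = 1.162 m
Case 3: h_L = 4.556 m
Case 4: h_L = 31.01 m
Ranking (highest first): 4, 3, 1, 2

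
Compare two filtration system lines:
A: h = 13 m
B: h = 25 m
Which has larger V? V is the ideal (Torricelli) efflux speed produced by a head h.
V(A) = 15.97 m/s, V(B) = 22.15 m/s. Answer: B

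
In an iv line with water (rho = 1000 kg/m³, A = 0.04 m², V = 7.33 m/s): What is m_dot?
Formula: \dot{m} = \rho A V
m_dot = 1000·0.04·7.33 = 293.2 kg/s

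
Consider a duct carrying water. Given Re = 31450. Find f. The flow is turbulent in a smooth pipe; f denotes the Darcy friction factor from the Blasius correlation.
Formula: f = \frac{0.316}{Re^{0.25}}
f = 0.316/31450^0.25 = 0.02373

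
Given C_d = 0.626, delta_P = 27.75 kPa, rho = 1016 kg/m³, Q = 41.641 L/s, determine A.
Formula: Q = C_d A \sqrt{\frac{2 \Delta P}{\rho}}
Substituting knowns: 41.641 = 0.626·A·√(2·(27.75·1000)/1016)·1000
Solving for A: A = (41.641/1000)/(0.626·√(2·(27.75·1000)/1016)) = 0.009 m²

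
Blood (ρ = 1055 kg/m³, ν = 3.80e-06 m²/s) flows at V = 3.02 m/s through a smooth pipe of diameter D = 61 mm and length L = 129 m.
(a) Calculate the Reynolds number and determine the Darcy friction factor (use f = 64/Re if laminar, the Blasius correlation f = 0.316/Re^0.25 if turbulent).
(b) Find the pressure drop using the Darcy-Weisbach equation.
(a) Re = V·D/ν = 3.02·0.061/3.80e-06 = 48479 → turbulent (Re > 4000); f = 0.316/Re^0.25 = 0.316/48479^0.25 = 0.021296
(b) Darcy-Weisbach: ΔP = f·(L/D)·½ρV²/1000 = 0.021296·(129/0.061)·½·1055·3.02²/1000 = 216.7 kPa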